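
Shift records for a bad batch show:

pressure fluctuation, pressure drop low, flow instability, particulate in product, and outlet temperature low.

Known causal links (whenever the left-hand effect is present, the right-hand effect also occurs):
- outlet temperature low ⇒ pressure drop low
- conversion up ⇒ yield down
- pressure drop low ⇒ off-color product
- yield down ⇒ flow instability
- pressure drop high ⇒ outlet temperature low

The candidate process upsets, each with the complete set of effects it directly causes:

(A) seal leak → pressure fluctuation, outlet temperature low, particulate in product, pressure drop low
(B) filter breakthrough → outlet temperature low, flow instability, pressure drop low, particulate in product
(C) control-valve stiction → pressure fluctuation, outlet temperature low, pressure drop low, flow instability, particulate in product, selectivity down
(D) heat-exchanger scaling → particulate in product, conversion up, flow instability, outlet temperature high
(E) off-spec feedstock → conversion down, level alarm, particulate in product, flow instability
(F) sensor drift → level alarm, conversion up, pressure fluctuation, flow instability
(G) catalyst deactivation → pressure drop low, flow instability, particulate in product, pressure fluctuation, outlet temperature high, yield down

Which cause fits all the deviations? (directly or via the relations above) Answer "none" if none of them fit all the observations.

C

Testing each hypothesis:
(A) seal leak — does not account for flow instability
(B) filter breakthrough — pressure fluctuation -; pressure drop low +; flow instability +; particulate in product +; outlet temperature low +
(C) control-valve stiction — pressure fluctuation +; pressure drop low +; flow instability +; particulate in product +; outlet temperature low +
(D) heat-exchanger scaling — pressure fluctuation -; pressure drop low -; flow instability +; particulate in product +; outlet temperature low -
(E) off-spec feedstock — pressure fluctuation -; pressure drop low -; flow instability +; particulate in product +; outlet temperature low -
(F) sensor drift — pressure fluctuation +; pressure drop low -; flow instability +; particulate in product -; outlet temperature low -
(G) catalyst deactivation — pressure fluctuation +; pressure drop low +; flow instability +; particulate in product +; outlet temperature low -
(C) is the only candidate with no mismatches.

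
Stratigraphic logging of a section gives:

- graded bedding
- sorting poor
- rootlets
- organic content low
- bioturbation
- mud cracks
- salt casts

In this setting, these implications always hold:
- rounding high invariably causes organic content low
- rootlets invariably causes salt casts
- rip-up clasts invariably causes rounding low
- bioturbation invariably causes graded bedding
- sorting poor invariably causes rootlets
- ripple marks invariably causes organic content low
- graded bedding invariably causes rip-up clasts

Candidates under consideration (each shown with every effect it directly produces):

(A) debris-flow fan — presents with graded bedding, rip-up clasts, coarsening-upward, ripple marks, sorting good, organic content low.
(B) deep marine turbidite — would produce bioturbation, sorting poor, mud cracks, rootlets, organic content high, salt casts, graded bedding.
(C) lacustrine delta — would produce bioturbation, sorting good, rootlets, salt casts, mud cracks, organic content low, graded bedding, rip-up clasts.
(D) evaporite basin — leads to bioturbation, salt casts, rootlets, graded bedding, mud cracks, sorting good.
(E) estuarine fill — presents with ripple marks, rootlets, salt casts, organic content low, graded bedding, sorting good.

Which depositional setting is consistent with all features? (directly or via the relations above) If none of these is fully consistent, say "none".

none

For each candidate, compare predicted effects to what was observed:
(A) debris-flow fan — graded bedding ✓; sorting poor ✗; rootlets ✗; organic content low ✓; bioturbation ✗; mud cracks ✗; salt casts ✗
(B) deep marine turbidite — fails on organic content low (predicts organic content high, not organic content low)
(C) lacustrine delta — fails on sorting poor (predicts sorting good, not sorting poor)
(D) evaporite basin — graded bedding ✓; sorting poor ✗; rootlets ✓; organic content low ✗; bioturbation ✓; mud cracks ✓; salt casts ✓
(E) estuarine fill — graded bedding ✓; sorting poor ✗; rootlets ✓; organic content low ✓; bioturbation ✗; mud cracks ✗; salt casts ✓
None of the listed candidates fits everything.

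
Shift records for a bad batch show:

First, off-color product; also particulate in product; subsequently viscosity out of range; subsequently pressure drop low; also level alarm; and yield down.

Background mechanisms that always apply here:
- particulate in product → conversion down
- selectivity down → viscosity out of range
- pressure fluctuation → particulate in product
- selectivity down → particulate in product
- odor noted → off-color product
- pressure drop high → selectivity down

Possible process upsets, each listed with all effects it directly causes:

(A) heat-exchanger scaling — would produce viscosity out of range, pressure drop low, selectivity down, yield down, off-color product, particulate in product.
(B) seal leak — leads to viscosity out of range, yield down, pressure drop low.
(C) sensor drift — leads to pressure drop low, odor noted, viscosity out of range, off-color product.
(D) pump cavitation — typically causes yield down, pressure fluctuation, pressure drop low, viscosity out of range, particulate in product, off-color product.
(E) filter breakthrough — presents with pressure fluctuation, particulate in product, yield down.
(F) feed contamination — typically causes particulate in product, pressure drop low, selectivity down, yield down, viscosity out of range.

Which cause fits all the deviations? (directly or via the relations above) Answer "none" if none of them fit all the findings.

none

For each candidate, compare predicted effects to what was observed:
(A) heat-exchanger scaling — off-color product yes; particulate in product yes; viscosity out of range yes; pressure drop low yes; level alarm NO; yield down yes
(B) seal leak — does not account for off-color product, particulate in product, level alarm
(C) sensor drift — does not account for particulate in product, level alarm, yield down
(D) pump cavitation — off-color product yes; particulate in product yes; viscosity out of range yes; pressure drop low yes; level alarm NO; yield down yes
(E) filter breakthrough — off-color product NO; particulate in product yes; viscosity out of range NO; pressure drop low NO; level alarm NO; yield down yes
(F) feed contamination — does not account for off-color product, level alarm
No candidate is consistent with all observations.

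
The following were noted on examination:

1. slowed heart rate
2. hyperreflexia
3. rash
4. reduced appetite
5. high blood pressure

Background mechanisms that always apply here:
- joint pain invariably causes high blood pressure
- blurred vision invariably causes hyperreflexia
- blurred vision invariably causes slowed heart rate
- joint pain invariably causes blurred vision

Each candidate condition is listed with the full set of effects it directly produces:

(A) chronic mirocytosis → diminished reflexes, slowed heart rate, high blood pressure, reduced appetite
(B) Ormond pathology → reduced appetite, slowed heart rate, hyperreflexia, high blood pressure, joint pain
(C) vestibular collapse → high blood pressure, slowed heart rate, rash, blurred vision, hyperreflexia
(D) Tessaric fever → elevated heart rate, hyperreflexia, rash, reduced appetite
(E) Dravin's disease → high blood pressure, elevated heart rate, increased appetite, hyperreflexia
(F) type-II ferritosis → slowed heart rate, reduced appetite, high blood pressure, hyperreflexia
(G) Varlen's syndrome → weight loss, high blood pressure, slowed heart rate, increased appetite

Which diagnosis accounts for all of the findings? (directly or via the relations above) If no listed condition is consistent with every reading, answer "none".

none

Per-candidate check:
(A) chronic mirocytosis — fails on hyperreflexia, rash (predicts diminished reflexes, not hyperreflexia)
(B) Ormond pathology — does not account for rash
(C) vestibular collapse — slowed heart rate ✓; hyperreflexia ✓; rash ✓; reduced appetite ✗; high blood pressure ✓
(D) Tessaric fever — slowed heart rate ✗; hyperreflexia ✓; rash ✓; reduced appetite ✓; high blood pressure ✗
(E) Dravin's disease — slowed heart rate ✗; hyperreflexia ✓; rash ✗; reduced appetite ✗; high blood pressure ✓
(F) type-II ferritosis — slowed heart rate ✓; hyperreflexia ✓; rash ✗; reduced appetite ✓; high blood pressure ✓
(G) Varlen's syndrome — fails on hyperreflexia, rash, reduced appetite (predicts increased appetite, not reduced appetite)
Every candidate fails on at least one observation.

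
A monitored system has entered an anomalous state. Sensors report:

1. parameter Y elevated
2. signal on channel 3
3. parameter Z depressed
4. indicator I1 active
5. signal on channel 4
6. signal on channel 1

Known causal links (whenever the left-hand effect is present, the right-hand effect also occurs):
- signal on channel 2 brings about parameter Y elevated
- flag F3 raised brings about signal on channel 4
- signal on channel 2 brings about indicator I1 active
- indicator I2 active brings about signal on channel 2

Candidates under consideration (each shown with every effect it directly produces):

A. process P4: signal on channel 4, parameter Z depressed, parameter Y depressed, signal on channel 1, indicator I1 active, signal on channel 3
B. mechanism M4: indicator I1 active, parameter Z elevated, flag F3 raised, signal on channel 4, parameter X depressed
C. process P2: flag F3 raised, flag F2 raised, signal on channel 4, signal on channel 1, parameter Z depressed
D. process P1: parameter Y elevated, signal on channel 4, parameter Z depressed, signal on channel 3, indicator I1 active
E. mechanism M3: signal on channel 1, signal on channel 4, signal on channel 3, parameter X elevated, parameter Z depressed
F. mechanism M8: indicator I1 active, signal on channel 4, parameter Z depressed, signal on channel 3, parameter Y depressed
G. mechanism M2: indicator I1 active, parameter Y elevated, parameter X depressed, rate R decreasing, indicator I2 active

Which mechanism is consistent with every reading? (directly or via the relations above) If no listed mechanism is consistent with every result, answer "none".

none

Testing each hypothesis:
(A) process P4 — fails on parameter Y elevated (predicts parameter Y depressed, not parameter Y elevated)
(B) mechanism M4 — fails on parameter Y elevated, signal on channel 3, parameter Z depressed, signal on channel 1 (predicts parameter Z elevated, not parameter Z depressed)
(C) process P2 — does not account for parameter Y elevated, signal on channel 3, indicator I1 active
(D) process P1 — does not account for signal on channel 1
(E) mechanism M3 — does not account for parameter Y elevated, indicator I1 active
(F) mechanism M8 — parameter Y elevated ✗; signal on channel 3 ✓; parameter Z depressed ✓; indicator I1 active ✓; signal on channel 4 ✓; signal on channel 1 ✗
(G) mechanism M2 — does not account for signal on channel 3, parameter Z depressed, signal on channel 4, signal on channel 1
No candidate is consistent with all observations.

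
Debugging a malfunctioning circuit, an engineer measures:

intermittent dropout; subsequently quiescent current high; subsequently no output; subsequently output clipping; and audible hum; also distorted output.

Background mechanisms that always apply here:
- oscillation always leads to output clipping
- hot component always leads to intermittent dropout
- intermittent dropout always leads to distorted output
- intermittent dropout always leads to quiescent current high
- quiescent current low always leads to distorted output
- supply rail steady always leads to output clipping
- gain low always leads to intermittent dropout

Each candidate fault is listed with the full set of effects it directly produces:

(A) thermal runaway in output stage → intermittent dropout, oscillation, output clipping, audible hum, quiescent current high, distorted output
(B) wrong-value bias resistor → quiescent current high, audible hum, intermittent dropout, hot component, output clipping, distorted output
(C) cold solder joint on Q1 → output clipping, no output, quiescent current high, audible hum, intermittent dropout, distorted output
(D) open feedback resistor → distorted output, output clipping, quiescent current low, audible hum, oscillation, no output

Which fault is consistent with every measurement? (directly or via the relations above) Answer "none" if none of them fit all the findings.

C

Testing each hypothesis:
(A) thermal runaway in output stage — does not account for no output
(B) wrong-value bias resistor — does not account for no output
(C) cold solder joint on Q1 — accounts for every observation
(D) open feedback resistor — intermittent dropout miss; quiescent current high miss; no output match; output clipping match; audible hum match; distorted output match
(C) is the only candidate with no mismatches.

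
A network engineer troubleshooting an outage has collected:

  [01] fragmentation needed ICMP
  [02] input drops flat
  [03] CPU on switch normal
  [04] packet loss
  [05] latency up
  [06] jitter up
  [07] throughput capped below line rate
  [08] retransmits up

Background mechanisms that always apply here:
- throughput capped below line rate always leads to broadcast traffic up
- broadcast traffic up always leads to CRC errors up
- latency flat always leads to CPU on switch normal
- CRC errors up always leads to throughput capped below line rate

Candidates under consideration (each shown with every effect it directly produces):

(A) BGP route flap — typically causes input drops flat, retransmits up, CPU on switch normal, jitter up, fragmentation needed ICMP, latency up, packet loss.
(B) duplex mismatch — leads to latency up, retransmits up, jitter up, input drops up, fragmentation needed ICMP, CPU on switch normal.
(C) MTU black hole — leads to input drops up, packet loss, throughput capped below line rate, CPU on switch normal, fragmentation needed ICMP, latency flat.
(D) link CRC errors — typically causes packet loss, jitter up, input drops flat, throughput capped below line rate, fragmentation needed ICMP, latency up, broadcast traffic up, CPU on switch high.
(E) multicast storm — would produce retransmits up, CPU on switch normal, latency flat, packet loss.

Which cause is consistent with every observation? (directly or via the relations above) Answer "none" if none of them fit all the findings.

none

Checking each candidate against the observations:
(A) BGP route flap — does not account for throughput capped below line rate
(B) duplex mismatch — fragmentation needed ICMP ✓; input drops flat ✗; CPU on switch normal ✓; packet loss ✗; latency up ✓; jitter up ✓; throughput capped below line rate ✗; retransmits up ✓
(C) MTU black hole — fragmentation needed ICMP ✓; input drops flat ✗; CPU on switch normal ✓; packet loss ✓; latency up ✗; jitter up ✗; throughput capped below line rate ✓; retransmits up ✗
(D) link CRC errors — fragmentation needed ICMP ✓; input drops flat ✓; CPU on switch normal ✗; packet loss ✓; latency up ✓; jitter up ✓; throughput capped below line rate ✓; retransmits up ✗
(E) multicast storm — fails on fragmentation needed ICMP, input drops flat, latency up, jitter up, throughput capped below line rate (predicts latency flat, not latency up)
No candidate is consistent with all observations.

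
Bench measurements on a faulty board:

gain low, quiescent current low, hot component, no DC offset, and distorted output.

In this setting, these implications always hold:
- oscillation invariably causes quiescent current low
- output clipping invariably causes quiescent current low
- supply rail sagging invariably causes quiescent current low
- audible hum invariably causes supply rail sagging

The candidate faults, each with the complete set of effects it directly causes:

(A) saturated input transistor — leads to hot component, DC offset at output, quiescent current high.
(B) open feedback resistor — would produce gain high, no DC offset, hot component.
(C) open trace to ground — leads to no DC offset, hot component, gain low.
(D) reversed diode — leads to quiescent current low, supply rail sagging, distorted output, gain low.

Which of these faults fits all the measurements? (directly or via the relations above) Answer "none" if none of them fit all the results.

Checking each candidate against the observations:
(A) saturated input transistor — fails on gain low, quiescent current low, no DC offset, distorted output (predicts quiescent current high, not quiescent current low; predicts DC offset at output, not no DC offset)
(B) open feedback resistor — gain low -; quiescent current low -; hot component +; no DC offset +; distorted output -
(C) open trace to ground — gain low +; quiescent current low -; hot component +; no DC offset +; distorted output -
(D) reversed diode — gain low +; quiescent current low +; hot component -; no DC offset -; distorted output +
No candidate is consistent with all observations.

none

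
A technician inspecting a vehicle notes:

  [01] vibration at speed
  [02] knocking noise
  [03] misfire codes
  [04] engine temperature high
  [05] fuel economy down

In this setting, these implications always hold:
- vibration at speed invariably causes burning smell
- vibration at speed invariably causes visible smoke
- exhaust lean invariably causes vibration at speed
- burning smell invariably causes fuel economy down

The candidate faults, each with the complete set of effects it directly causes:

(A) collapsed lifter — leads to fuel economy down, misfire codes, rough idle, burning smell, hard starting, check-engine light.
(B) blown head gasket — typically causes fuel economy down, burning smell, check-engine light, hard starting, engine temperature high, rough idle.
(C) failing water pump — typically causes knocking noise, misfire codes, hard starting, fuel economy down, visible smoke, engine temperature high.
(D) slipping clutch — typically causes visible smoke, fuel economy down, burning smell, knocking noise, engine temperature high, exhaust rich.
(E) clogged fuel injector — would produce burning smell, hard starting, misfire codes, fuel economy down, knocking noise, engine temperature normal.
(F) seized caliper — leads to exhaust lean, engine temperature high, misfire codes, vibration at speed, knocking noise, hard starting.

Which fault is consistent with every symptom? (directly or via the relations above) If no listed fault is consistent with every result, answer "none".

Testing each hypothesis:
(A) collapsed lifter — does not account for vibration at speed, knocking noise, engine temperature high
(B) blown head gasket — vibration at speed NO; knocking noise NO; misfire codes NO; engine temperature high yes; fuel economy down yes
(C) failing water pump — vibration at speed NO; knocking noise yes; misfire codes yes; engine temperature high yes; fuel economy down yes
(D) slipping clutch — does not account for vibration at speed, misfire codes
(E) clogged fuel injector — fails on vibration at speed, engine temperature high (predicts engine temperature normal, not engine temperature high)
(F) seized caliper — vibration at speed yes; knocking noise yes; misfire codes yes; engine temperature high yes; fuel economy down yes (via vibration at speed → burning smell → fuel economy down)
(F) alone accounts for all the evidence.

F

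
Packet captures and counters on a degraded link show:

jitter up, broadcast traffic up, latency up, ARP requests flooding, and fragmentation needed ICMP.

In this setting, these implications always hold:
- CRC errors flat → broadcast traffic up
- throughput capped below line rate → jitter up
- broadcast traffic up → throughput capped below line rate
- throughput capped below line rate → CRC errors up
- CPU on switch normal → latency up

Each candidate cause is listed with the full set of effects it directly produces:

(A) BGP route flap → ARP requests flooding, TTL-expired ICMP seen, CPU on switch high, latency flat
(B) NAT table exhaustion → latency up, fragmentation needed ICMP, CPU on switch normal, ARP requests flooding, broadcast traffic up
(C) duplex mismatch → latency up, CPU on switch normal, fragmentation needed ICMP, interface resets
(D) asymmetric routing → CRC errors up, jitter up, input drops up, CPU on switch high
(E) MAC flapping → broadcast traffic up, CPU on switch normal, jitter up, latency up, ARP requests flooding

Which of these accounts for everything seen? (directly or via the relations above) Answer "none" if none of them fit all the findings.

B

Checking each candidate against the observations:
(A) BGP route flap — jitter up miss; broadcast traffic up miss; latency up miss; ARP requests flooding match; fragmentation needed ICMP miss
(B) NAT table exhaustion — accounts for every observation (jitter up via broadcast traffic up → throughput capped below line rate → jitter up)
(C) duplex mismatch — does not account for jitter up, broadcast traffic up, ARP requests flooding
(D) asymmetric routing — jitter up match; broadcast traffic up miss; latency up miss; ARP requests flooding miss; fragmentation needed ICMP miss
(E) MAC flapping — jitter up match; broadcast traffic up match; latency up match; ARP requests flooding match; fragmentation needed ICMP miss
Only (B) is consistent with every observation.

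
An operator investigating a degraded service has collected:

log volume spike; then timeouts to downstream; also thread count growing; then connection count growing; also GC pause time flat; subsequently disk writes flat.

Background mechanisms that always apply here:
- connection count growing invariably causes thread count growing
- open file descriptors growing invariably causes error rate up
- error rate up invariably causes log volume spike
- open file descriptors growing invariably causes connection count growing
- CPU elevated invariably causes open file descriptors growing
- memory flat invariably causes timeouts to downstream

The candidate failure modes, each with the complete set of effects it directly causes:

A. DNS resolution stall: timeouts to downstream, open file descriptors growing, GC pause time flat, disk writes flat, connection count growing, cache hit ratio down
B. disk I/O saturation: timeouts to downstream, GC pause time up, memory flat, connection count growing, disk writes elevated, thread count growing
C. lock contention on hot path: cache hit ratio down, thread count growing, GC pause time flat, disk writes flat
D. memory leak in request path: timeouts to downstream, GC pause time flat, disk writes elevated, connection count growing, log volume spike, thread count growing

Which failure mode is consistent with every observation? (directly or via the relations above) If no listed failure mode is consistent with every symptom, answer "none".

A

Per-candidate check:
(A) DNS resolution stall — accounts for every observation (log volume spike via open file descriptors growing → error rate up → log volume spike)
(B) disk I/O saturation — log volume spike miss; timeouts to downstream match; thread count growing match; connection count growing match; GC pause time flat miss; disk writes flat miss
(C) lock contention on hot path — log volume spike miss; timeouts to downstream miss; thread count growing match; connection count growing miss; GC pause time flat match; disk writes flat match
(D) memory leak in request path — log volume spike match; timeouts to downstream match; thread count growing match; connection count growing match; GC pause time flat match; disk writes flat miss
(A) alone accounts for all the evidence.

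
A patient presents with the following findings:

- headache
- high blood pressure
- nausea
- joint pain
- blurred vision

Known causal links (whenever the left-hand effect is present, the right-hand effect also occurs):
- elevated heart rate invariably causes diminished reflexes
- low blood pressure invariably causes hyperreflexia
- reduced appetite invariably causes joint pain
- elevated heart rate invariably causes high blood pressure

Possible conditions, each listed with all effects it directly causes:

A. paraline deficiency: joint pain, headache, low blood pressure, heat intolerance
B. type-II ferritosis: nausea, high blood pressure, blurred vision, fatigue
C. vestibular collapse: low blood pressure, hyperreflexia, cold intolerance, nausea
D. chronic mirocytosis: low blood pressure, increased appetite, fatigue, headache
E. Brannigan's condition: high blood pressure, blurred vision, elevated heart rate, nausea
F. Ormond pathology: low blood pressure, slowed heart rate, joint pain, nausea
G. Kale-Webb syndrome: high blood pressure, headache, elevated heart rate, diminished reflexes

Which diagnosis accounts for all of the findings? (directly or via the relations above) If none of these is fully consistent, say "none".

none

Checking each candidate against the observations:
(A) paraline deficiency — headache +; high blood pressure -; nausea -; joint pain +; blurred vision -
(B) type-II ferritosis — does not account for headache, joint pain
(C) vestibular collapse — headache -; high blood pressure -; nausea +; joint pain -; blurred vision -
(D) chronic mirocytosis — fails on high blood pressure, nausea, joint pain, blurred vision (predicts low blood pressure, not high blood pressure)
(E) Brannigan's condition — does not account for headache, joint pain
(F) Ormond pathology — headache -; high blood pressure -; nausea +; joint pain +; blurred vision -
(G) Kale-Webb syndrome — headache +; high blood pressure +; nausea -; joint pain -; blurred vision -
Every candidate fails on at least one observation.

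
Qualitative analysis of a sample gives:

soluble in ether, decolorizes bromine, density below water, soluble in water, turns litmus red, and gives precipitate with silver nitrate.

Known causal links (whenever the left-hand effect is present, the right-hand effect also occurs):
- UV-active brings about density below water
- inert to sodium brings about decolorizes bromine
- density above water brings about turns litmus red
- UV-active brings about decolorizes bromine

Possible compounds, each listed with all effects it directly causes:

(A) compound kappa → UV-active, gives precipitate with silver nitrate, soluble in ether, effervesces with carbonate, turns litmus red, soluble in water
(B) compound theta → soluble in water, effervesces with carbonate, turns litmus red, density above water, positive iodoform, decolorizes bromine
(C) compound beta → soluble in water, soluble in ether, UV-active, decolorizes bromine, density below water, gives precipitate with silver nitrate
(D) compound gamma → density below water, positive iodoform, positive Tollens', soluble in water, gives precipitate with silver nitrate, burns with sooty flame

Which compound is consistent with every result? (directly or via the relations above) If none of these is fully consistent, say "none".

A

Testing each hypothesis:
(A) compound kappa — soluble in ether match; decolorizes bromine match (through UV-active → decolorizes bromine); density below water match (through UV-active → density below water); soluble in water match; turns litmus red match; gives precipitate with silver nitrate match
(B) compound theta — fails on soluble in ether, density below water, gives precipitate with silver nitrate (predicts density above water, not density below water)
(C) compound beta — soluble in ether match; decolorizes bromine match; density below water match; soluble in water match; turns litmus red miss; gives precipitate with silver nitrate match
(D) compound gamma — does not account for soluble in ether, decolorizes bromine, turns litmus red
(A) alone accounts for all the evidence.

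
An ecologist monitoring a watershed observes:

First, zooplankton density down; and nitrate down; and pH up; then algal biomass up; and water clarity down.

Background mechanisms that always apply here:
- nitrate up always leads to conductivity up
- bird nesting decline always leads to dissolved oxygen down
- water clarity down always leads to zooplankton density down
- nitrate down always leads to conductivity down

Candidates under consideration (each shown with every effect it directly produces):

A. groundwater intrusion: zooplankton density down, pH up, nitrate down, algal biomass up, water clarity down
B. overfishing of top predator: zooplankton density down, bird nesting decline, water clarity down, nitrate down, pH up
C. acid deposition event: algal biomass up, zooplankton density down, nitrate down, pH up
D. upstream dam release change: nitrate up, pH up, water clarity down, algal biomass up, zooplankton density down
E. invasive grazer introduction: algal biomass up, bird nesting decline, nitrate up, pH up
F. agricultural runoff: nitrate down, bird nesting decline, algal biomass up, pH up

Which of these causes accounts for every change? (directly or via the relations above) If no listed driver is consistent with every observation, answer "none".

For each candidate, compare predicted effects to what was observed:
(A) groundwater intrusion — zooplankton density down +; nitrate down +; pH up +; algal biomass up +; water clarity down +
(B) overfishing of top predator — does not account for algal biomass up
(C) acid deposition event — zooplankton density down +; nitrate down +; pH up +; algal biomass up +; water clarity down -
(D) upstream dam release change — fails on nitrate down (predicts nitrate up, not nitrate down)
(E) invasive grazer introduction — zooplankton density down -; nitrate down -; pH up +; algal biomass up +; water clarity down -
(F) agricultural runoff — does not account for zooplankton density down, water clarity down
Only (A) is consistent with every observation.

A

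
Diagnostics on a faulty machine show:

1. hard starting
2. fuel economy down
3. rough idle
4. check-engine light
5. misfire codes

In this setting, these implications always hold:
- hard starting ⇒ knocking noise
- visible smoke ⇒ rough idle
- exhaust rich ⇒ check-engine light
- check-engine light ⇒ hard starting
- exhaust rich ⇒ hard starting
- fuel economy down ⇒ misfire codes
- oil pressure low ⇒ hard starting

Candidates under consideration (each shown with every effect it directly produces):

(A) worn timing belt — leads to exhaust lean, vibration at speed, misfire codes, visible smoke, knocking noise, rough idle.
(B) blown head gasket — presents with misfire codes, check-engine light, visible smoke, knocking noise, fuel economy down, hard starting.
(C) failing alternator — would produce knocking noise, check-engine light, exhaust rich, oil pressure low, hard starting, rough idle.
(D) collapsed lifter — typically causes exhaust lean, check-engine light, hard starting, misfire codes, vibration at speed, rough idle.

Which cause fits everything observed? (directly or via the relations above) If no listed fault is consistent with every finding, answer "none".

B

For each candidate, compare predicted effects to what was observed:
(A) worn timing belt — does not account for hard starting, fuel economy down, check-engine light
(B) blown head gasket — accounts for every observation (rough idle through visible smoke → rough idle)
(C) failing alternator — hard starting match; fuel economy down miss; rough idle match; check-engine light match; misfire codes miss
(D) collapsed lifter — does not account for fuel economy down
Only (B) is consistent with every observation.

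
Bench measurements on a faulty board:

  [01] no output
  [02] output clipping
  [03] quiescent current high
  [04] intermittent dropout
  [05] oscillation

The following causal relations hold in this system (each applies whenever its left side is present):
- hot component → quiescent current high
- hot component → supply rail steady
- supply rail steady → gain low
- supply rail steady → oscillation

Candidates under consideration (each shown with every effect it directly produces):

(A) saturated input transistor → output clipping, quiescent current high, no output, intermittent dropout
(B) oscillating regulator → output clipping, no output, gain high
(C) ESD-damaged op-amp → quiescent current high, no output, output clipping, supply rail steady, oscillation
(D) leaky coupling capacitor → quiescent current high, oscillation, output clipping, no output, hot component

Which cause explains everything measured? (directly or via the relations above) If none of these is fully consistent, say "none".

none

Testing each hypothesis:
(A) saturated input transistor — does not account for oscillation
(B) oscillating regulator — no output yes; output clipping yes; quiescent current high NO; intermittent dropout NO; oscillation NO
(C) ESD-damaged op-amp — no output yes; output clipping yes; quiescent current high yes; intermittent dropout NO; oscillation yes
(D) leaky coupling capacitor — does not account for intermittent dropout
Every candidate fails on at least one observation.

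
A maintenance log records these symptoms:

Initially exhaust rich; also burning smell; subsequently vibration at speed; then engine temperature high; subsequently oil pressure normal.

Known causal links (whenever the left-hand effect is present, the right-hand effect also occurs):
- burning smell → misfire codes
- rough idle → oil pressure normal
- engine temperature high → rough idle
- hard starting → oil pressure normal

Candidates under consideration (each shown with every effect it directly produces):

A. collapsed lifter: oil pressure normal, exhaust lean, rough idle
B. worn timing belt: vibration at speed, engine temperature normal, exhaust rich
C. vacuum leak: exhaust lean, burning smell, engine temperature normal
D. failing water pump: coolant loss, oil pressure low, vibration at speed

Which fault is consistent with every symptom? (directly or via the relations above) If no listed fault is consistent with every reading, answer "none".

Testing each hypothesis:
(A) collapsed lifter — exhaust rich miss; burning smell miss; vibration at speed miss; engine temperature high miss; oil pressure normal match
(B) worn timing belt — fails on burning smell, engine temperature high, oil pressure normal (predicts engine temperature normal, not engine temperature high)
(C) vacuum leak — fails on exhaust rich, vibration at speed, engine temperature high, oil pressure normal (predicts exhaust lean, not exhaust rich; predicts engine temperature normal, not engine temperature high)
(D) failing water pump — exhaust rich miss; burning smell miss; vibration at speed match; engine temperature high miss; oil pressure normal miss
None of the listed candidates fits everything.

none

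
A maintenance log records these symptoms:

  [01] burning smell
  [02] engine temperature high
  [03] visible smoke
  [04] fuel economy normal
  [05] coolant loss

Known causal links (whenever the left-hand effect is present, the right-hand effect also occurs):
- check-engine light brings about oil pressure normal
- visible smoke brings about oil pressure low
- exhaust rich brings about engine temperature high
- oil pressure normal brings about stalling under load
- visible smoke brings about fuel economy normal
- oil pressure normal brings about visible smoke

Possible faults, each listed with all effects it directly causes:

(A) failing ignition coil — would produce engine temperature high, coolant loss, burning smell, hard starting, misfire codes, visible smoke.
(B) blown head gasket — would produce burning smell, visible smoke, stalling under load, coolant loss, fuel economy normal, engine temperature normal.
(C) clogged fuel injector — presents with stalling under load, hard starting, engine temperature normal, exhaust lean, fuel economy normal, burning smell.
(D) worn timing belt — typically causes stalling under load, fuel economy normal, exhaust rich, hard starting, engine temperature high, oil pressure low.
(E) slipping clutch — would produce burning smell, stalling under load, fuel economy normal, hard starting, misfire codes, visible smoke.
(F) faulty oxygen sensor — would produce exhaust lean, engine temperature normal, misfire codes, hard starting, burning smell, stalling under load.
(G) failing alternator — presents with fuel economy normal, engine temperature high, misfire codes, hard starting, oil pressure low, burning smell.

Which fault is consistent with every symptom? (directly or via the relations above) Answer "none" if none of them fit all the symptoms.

Checking each candidate against the observations:
(A) failing ignition coil — accounts for every observation (fuel economy normal by visible smoke → fuel economy normal)
(B) blown head gasket — fails on engine temperature high (predicts engine temperature normal, not engine temperature high)
(C) clogged fuel injector — burning smell match; engine temperature high miss; visible smoke miss; fuel economy normal match; coolant loss miss
(D) worn timing belt — does not account for burning smell, visible smoke, coolant loss
(E) slipping clutch — burning smell match; engine temperature high miss; visible smoke match; fuel economy normal match; coolant loss miss
(F) faulty oxygen sensor — burning smell match; engine temperature high miss; visible smoke miss; fuel economy normal miss; coolant loss miss
(G) failing alternator — burning smell match; engine temperature high match; visible smoke miss; fuel economy normal match; coolant loss miss
(A) alone accounts for all the evidence.

A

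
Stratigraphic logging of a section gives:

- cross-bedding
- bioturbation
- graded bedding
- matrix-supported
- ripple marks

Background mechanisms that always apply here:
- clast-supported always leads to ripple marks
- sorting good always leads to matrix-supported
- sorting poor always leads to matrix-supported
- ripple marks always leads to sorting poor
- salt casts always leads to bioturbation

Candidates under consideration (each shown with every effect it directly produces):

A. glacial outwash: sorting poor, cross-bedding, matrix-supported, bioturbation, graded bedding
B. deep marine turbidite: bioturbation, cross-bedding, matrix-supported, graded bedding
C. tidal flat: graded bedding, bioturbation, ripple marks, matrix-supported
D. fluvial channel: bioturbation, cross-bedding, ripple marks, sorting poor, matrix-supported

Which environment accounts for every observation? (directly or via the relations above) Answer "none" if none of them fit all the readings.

For each candidate, compare predicted effects to what was observed:
(A) glacial outwash — cross-bedding match; bioturbation match; graded bedding match; matrix-supported match; ripple marks miss
(B) deep marine turbidite — cross-bedding match; bioturbation match; graded bedding match; matrix-supported match; ripple marks miss
(C) tidal flat — cross-bedding miss; bioturbation match; graded bedding match; matrix-supported match; ripple marks match
(D) fluvial channel — cross-bedding match; bioturbation match; graded bedding miss; matrix-supported match; ripple marks match
None of the listed candidates fits everything.

none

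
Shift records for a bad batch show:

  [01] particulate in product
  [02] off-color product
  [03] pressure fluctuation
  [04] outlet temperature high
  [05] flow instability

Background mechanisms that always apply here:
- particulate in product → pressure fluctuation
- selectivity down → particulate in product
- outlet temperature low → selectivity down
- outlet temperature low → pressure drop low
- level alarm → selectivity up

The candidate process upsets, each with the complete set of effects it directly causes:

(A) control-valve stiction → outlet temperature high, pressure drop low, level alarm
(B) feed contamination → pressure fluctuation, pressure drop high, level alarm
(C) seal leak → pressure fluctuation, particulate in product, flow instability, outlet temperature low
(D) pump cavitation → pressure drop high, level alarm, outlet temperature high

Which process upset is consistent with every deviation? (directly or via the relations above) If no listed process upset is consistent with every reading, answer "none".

Testing each hypothesis:
(A) control-valve stiction — particulate in product miss; off-color product miss; pressure fluctuation miss; outlet temperature high match; flow instability miss
(B) feed contamination — does not account for particulate in product, off-color product, outlet temperature high, flow instability
(C) seal leak — fails on off-color product, outlet temperature high (predicts outlet temperature low, not outlet temperature high)
(D) pump cavitation — does not account for particulate in product, off-color product, pressure fluctuation, flow instability
No candidate is consistent with all observations.

none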